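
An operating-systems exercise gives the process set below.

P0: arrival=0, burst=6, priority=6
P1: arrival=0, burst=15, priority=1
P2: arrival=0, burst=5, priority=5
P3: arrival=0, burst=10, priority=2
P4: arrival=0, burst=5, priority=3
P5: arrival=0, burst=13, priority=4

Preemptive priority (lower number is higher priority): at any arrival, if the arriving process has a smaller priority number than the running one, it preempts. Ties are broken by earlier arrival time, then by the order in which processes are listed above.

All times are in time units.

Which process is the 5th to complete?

Gantt: | P1 0-15 | P3 15-25 | P4 25-30 | P5 30-43 | P2 43-48 | P0 48-54 |
Completion: P0=54  P1=15  P2=48  P3=25  P4=30  P5=43
Turnaround (C−A): P0=54  P1=15  P2=48  P3=25  P4=30  P5=43
Finish order: P1 → P3 → P4 → P5 → P2 → P0

P2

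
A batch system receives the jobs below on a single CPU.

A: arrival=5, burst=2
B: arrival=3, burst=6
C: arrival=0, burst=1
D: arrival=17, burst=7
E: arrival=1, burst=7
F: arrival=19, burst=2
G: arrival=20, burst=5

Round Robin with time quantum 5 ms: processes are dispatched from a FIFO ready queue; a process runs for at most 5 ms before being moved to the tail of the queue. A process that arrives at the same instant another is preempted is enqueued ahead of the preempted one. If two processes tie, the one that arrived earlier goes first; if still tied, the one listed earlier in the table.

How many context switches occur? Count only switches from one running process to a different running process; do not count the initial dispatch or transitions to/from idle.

Schedule: | C 0-1 | E 1-6 | B 6-11 | A 11-13 | E 13-15 | B 15-16 | idle 16-17 | D 17-22 | F 22-24 | G 24-29 | D 29-31 |
Completion: A=13  B=16  C=1  D=31  E=15  F=24  G=29

8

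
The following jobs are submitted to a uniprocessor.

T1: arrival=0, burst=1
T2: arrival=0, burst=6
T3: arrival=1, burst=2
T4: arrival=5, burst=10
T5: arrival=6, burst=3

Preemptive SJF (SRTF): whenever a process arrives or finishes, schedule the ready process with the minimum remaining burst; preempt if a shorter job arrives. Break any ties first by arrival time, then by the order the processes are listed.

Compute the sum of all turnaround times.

Gantt: | T1 0-1 | T3 1-3 | T2 3-9 | T5 9-12 | T4 12-22 |
Completion: T1=1  T2=9  T3=3  T4=22  T5=12
Turnaround (C−A): T1=1  T2=9  T3=2  T4=17  T5=6
Turnaround = completion − arrival: T1=1, T2=9, T3=2, T4=17, T5=6
Total turnaround = 1 + 9 + 2 + 17 + 6 = 35

35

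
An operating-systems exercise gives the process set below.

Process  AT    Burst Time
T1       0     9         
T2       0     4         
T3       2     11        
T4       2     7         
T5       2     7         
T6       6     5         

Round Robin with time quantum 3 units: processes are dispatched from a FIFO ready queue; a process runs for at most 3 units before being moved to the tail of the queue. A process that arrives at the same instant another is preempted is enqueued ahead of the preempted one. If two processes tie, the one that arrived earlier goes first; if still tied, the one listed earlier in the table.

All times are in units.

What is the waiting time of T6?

25

Gantt: | T1 0-3 | T2 3-6 | T3 6-9 | T4 9-12 | T5 12-15 | T1 15-18 | T6 18-21 | T2 21-22 | T3 22-25 | T4 25-28 | T5 28-31 | T1 31-34 | T6 34-36 | T3 36-39 | T4 39-40 | T5 40-41 | T3 41-43 |
Completion: T1=34  T2=22  T3=43  T4=40  T5=41  T6=36
Turnaround (C−A): T1=34  T2=22  T3=41  T4=38  T5=39  T6=30
Waiting(T6) = turnaround − burst = 30 − 5 = 25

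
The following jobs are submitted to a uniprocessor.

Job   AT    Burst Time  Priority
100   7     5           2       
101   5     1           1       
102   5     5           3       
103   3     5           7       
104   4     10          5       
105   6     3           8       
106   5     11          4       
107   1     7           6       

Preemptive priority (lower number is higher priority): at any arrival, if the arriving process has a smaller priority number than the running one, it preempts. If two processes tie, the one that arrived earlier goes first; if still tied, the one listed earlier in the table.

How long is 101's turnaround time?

1

Timeline: | idle 0-1 | 107 1-4 | 104 4-5 | 101 5-6 | 102 6-7 | 100 7-12 | 102 12-16 | 106 16-27 | 104 27-36 | 107 36-40 | 103 40-45 | 105 45-48 |
Completion: 100=12  101=6  102=16  103=45  104=36  105=48  106=27  107=40
Turnaround(101) = completion − arrival = 6 − 5 = 1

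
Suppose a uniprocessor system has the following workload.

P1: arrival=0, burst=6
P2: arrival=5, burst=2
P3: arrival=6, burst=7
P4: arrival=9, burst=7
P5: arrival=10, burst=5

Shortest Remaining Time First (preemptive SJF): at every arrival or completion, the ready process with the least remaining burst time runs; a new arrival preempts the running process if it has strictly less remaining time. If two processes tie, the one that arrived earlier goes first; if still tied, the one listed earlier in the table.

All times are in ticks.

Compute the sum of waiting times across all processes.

Gantt: | P1 0-6 | P2 6-8 | P3 8-15 | P5 15-20 | P4 20-27 |
Completion: P1=6  P2=8  P3=15  P4=27  P5=20
Turnaround (C−A): P1=6  P2=3  P3=9  P4=18  P5=10
Waiting = turnaround − burst: P1=0, P2=1, P3=2, P4=11, P5=5
Total waiting = 0 + 1 + 2 + 11 + 5 = 19

19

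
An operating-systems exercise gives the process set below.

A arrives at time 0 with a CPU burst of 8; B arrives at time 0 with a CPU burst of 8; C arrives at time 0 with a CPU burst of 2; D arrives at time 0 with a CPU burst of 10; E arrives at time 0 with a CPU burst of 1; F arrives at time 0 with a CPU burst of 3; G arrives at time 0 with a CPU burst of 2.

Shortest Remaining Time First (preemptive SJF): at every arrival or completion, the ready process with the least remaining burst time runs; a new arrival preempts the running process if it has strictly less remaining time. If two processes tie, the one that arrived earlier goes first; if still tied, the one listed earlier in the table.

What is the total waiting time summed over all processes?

Gantt: | E 0-1 | C 1-3 | G 3-5 | F 5-8 | A 8-16 | B 16-24 | D 24-34 |
Completion: A=16  B=24  C=3  D=34  E=1  F=8  G=5
Turnaround (C−A): A=16  B=24  C=3  D=34  E=1  F=8  G=5
Waiting = turnaround − burst: A=8, B=16, C=1, D=24, E=0, F=5, G=3
Total waiting = 8 + 16 + 1 + 24 + 0 + 5 + 3 = 57

57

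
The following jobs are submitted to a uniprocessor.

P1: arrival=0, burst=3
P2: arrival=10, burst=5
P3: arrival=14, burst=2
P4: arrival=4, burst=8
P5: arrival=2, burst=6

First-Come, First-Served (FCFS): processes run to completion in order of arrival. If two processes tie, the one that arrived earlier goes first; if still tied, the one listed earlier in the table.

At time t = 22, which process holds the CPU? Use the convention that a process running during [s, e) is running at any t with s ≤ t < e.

P3

Gantt: | P1 0-3 | P5 3-9 | P4 9-17 | P2 17-22 | P3 22-24 |
Completion: P1=3  P2=22  P3=24  P4=17  P5=9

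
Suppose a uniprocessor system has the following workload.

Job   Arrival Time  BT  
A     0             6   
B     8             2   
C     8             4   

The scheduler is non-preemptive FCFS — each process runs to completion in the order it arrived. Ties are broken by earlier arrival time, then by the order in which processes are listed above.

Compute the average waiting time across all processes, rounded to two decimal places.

0.67

Timeline: | A 0-6 | idle 6-8 | B 8-10 | C 10-14 |
Completion: A=6  B=10  C=14
Waiting times: A=0, B=0, C=2
Average waiting = (0+0+2) / 3 = 2/3 = 0.67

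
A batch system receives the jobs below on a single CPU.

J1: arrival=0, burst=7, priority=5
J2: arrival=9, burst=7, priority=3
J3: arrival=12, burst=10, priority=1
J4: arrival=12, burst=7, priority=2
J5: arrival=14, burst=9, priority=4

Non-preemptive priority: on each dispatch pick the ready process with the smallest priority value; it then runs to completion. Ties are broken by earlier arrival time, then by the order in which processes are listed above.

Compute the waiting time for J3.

Gantt: | J1 0-7 | idle 7-9 | J2 9-16 | J3 16-26 | J4 26-33 | J5 33-42 |
Completion: J1=7  J2=16  J3=26  J4=33  J5=42
Waiting(J3) = turnaround − burst = 14 − 10 = 4

4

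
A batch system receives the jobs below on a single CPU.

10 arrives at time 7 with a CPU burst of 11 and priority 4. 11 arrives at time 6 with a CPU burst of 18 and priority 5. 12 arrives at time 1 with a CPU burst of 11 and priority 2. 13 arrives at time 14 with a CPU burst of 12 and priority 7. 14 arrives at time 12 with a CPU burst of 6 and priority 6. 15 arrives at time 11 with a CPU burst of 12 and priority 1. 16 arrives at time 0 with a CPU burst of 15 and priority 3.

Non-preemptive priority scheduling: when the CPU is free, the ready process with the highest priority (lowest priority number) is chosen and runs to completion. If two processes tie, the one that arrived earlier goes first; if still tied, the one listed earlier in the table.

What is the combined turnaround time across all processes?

303

Timeline: | 16 0-15 | 15 15-27 | 12 27-38 | 10 38-49 | 11 49-67 | 14 67-73 | 13 73-85 |
Completion: 10=49  11=67  12=38  13=85  14=73  15=27  16=15
Turnaround (C−A): 10=42  11=61  12=37  13=71  14=61  15=16  16=15
Turnaround = completion − arrival: 10=42, 11=61, 12=37, 13=71, 14=61, 15=16, 16=15
Total turnaround = 42 + 61 + 37 + 71 + 61 + 16 + 15 = 303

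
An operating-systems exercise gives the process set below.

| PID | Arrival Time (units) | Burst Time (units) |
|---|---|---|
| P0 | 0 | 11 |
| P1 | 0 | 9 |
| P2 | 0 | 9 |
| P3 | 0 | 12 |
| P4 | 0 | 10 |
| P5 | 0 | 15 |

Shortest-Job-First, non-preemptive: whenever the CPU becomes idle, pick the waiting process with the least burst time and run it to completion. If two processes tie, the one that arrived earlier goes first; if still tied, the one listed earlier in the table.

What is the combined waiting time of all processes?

Timeline: | P1 0-9 | P2 9-18 | P4 18-28 | P0 28-39 | P3 39-51 | P5 51-66 |
Completion: P0=39  P1=9  P2=18  P3=51  P4=28  P5=66
Turnaround (C−A): P0=39  P1=9  P2=18  P3=51  P4=28  P5=66
Waiting = turnaround − burst: P0=28, P1=0, P2=9, P3=39, P4=18, P5=51
Total waiting = 28 + 0 + 9 + 39 + 18 + 51 = 145

145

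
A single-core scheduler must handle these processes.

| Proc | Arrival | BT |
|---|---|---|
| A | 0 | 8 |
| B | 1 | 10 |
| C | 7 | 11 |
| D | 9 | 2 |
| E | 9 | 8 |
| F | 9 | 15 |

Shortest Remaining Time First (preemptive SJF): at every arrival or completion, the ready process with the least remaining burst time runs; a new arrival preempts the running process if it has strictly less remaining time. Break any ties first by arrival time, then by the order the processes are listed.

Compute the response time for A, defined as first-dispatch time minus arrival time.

0

Gantt: | A 0-8 | B 8-9 | D 9-11 | E 11-19 | B 19-28 | C 28-39 | F 39-54 |
Completion: A=8  B=28  C=39  D=11  E=19  F=54
Turnaround (C−A): A=8  B=27  C=32  D=2  E=10  F=45
Response(A) = first start − arrival = 0 − 0 = 0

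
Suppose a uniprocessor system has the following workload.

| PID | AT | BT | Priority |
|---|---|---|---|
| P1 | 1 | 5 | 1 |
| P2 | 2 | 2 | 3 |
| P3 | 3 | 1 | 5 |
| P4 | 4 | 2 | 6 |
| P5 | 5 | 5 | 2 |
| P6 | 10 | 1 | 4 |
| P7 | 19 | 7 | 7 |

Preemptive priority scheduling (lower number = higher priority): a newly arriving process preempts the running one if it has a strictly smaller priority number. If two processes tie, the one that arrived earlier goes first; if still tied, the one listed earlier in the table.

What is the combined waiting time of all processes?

Schedule: | idle 0-1 | P1 1-6 | P5 6-11 | P2 11-13 | P6 13-14 | P3 14-15 | P4 15-17 | idle 17-19 | P7 19-26 |
Completion: P1=6  P2=13  P3=15  P4=17  P5=11  P6=14  P7=26
Waiting = turnaround − burst: P1=0, P2=9, P3=11, P4=11, P5=1, P6=3, P7=0
Total waiting = 0 + 9 + 11 + 11 + 1 + 3 + 0 = 35

35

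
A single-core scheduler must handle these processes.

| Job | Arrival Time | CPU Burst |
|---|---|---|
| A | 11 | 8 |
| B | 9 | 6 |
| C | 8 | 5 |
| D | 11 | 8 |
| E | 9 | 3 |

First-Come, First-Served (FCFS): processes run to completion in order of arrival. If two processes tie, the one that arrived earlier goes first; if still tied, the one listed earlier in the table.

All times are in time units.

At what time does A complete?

30

Schedule: | idle 0-8 | C 8-13 | B 13-19 | E 19-22 | A 22-30 | D 30-38 |
Completion: A=30  B=19  C=13  D=38  E=22
Turnaround (C−A): A=19  B=10  C=5  D=27  E=13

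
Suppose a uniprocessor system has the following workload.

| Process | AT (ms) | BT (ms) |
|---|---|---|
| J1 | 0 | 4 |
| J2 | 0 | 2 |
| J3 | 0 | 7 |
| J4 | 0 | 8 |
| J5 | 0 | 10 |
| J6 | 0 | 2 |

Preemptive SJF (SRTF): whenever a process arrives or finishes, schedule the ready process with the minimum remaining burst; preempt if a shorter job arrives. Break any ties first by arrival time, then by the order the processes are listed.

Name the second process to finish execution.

J6

Schedule: | J2 0-2 | J6 2-4 | J1 4-8 | J3 8-15 | J4 15-23 | J5 23-33 |
Completion: J1=8  J2=2  J3=15  J4=23  J5=33  J6=4
Finish order: J2 → J6 → J1 → J3 → J4 → J5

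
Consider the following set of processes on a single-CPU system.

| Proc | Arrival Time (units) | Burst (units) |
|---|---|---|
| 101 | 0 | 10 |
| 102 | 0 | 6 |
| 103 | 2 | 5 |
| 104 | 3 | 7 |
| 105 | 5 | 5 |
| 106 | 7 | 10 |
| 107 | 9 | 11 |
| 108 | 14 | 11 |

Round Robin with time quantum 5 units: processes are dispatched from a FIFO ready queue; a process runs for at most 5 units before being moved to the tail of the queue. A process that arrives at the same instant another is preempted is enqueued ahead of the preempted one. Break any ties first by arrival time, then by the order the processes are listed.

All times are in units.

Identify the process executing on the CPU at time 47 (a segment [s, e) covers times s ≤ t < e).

104

Timeline: | 101 0-5 | 102 5-10 | 103 10-15 | 104 15-20 | 105 20-25 | 101 25-30 | 106 30-35 | 107 35-40 | 102 40-41 | 108 41-46 | 104 46-48 | 106 48-53 | 107 53-58 | 108 58-63 | 107 63-64 | 108 64-65 |
Completion: 101=30  102=41  103=15  104=48  105=25  106=53  107=64  108=65
Turnaround (C−A): 101=30  102=41  103=13  104=45  105=20  106=46  107=55  108=51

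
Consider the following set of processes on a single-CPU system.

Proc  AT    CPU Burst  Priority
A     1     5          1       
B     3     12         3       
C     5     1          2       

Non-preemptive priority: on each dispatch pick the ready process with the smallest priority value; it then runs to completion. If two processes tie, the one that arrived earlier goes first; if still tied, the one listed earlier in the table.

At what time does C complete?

7

Gantt: | idle 0-1 | A 1-6 | C 6-7 | B 7-19 |
Completion: A=6  B=19  C=7
Turnaround (C−A): A=5  B=16  C=2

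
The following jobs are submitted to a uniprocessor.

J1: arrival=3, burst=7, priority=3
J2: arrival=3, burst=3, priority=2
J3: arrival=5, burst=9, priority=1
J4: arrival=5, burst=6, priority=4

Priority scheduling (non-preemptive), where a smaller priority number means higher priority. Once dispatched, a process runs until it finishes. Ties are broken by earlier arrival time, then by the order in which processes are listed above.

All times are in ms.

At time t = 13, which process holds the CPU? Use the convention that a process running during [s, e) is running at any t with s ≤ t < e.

J3

Gantt: | idle 0-3 | J2 3-6 | J3 6-15 | J1 15-22 | J4 22-28 |
Completion: J1=22  J2=6  J3=15  J4=28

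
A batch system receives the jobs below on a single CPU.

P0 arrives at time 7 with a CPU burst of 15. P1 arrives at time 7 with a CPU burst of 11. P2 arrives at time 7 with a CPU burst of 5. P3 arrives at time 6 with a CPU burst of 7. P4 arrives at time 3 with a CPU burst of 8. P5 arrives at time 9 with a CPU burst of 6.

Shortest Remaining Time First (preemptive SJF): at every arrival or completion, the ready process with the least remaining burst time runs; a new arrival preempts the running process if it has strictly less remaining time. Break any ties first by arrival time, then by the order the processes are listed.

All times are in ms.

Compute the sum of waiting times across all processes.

82

Timeline: | idle 0-3 | P4 3-11 | P2 11-16 | P5 16-22 | P3 22-29 | P1 29-40 | P0 40-55 |
Completion: P0=55  P1=40  P2=16  P3=29  P4=11  P5=22
Waiting = turnaround − burst: P0=33, P1=22, P2=4, P3=16, P4=0, P5=7
Total waiting = 33 + 22 + 4 + 16 + 0 + 7 = 82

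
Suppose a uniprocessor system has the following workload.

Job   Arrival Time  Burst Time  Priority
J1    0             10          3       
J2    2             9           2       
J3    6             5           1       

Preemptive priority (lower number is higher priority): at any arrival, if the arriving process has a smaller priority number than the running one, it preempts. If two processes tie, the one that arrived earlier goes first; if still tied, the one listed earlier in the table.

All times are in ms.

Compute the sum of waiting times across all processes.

19

Gantt: | J1 0-2 | J2 2-6 | J3 6-11 | J2 11-16 | J1 16-24 |
Completion: J1=24  J2=16  J3=11
Turnaround (C−A): J1=24  J2=14  J3=5
Waiting = turnaround − burst: J1=14, J2=5, J3=0
Total waiting = 14 + 5 + 0 = 19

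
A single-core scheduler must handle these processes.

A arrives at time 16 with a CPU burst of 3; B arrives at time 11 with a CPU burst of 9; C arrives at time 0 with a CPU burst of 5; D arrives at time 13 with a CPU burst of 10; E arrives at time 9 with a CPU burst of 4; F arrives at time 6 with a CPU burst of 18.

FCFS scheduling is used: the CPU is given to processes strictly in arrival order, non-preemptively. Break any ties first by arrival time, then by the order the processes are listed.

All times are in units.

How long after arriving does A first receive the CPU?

Timeline: | C 0-5 | idle 5-6 | F 6-24 | E 24-28 | B 28-37 | D 37-47 | A 47-50 |
Completion: A=50  B=37  C=5  D=47  E=28  F=24
Response(A) = first start − arrival = 47 − 16 = 31

31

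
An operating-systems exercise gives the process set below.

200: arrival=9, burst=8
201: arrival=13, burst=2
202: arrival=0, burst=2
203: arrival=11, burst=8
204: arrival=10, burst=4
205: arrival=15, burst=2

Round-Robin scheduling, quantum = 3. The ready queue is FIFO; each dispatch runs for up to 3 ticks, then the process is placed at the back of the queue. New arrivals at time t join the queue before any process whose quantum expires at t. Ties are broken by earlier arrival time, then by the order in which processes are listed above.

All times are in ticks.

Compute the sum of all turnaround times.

82

Schedule: | 202 0-2 | idle 2-9 | 200 9-12 | 204 12-15 | 203 15-18 | 200 18-21 | 201 21-23 | 205 23-25 | 204 25-26 | 203 26-29 | 200 29-31 | 203 31-33 |
Completion: 200=31  201=23  202=2  203=33  204=26  205=25
Turnaround (C−A): 200=22  201=10  202=2  203=22  204=16  205=10
Turnaround = completion − arrival: 200=22, 201=10, 202=2, 203=22, 204=16, 205=10
Total turnaround = 22 + 10 + 2 + 22 + 16 + 10 = 82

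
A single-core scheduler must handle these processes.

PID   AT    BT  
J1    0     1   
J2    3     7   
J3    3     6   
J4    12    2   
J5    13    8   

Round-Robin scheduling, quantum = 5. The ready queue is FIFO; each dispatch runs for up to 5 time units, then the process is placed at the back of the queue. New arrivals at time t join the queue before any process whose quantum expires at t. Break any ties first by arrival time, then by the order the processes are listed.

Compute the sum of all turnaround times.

51

Gantt: | J1 0-1 | idle 1-3 | J2 3-8 | J3 8-13 | J2 13-15 | J4 15-17 | J5 17-22 | J3 22-23 | J5 23-26 |
Completion: J1=1  J2=15  J3=23  J4=17  J5=26
Turnaround = completion − arrival: J1=1, J2=12, J3=20, J4=5, J5=13
Total turnaround = 1 + 12 + 20 + 5 + 13 = 51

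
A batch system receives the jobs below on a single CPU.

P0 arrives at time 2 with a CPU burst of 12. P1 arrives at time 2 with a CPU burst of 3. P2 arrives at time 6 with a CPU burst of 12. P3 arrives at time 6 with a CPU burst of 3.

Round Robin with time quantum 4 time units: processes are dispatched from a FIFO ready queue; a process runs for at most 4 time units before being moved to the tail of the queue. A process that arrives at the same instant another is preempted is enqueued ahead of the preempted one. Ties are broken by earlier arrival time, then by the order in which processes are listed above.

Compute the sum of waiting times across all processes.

Schedule: | idle 0-2 | P0 2-6 | P1 6-9 | P2 9-13 | P3 13-16 | P0 16-20 | P2 20-24 | P0 24-28 | P2 28-32 |
Completion: P0=28  P1=9  P2=32  P3=16
Turnaround (C−A): P0=26  P1=7  P2=26  P3=10
Waiting = turnaround − burst: P0=14, P1=4, P2=14, P3=7
Total waiting = 14 + 4 + 14 + 7 = 39

39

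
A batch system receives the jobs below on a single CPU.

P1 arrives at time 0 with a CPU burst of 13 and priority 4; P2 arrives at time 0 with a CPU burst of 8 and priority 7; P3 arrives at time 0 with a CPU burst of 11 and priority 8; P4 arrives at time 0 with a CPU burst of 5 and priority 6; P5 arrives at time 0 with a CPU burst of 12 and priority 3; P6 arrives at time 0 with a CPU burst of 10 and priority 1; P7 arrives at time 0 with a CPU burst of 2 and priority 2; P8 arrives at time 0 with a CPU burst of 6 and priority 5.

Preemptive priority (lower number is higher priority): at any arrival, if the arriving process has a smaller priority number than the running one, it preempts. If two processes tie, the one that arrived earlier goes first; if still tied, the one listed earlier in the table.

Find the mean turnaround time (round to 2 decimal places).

37.13

Gantt: | P6 0-10 | P7 10-12 | P5 12-24 | P1 24-37 | P8 37-43 | P4 43-48 | P2 48-56 | P3 56-67 |
Completion: P1=37  P2=56  P3=67  P4=48  P5=24  P6=10  P7=12  P8=43
Turnaround times: P1=37, P2=56, P3=67, P4=48, P5=24, P6=10, P7=12, P8=43
Average turnaround = (37+56+67+48+24+10+12+43) / 8 = 297/8 = 37.13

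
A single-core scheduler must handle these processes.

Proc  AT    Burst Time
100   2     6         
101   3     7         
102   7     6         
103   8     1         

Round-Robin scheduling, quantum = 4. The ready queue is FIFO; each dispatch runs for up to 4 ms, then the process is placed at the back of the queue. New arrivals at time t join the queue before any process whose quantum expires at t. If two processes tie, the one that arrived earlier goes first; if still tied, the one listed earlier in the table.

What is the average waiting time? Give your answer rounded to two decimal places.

Timeline: | idle 0-2 | 100 2-6 | 101 6-10 | 100 10-12 | 102 12-16 | 103 16-17 | 101 17-20 | 102 20-22 |
Completion: 100=12  101=20  102=22  103=17
Turnaround (C−A): 100=10  101=17  102=15  103=9
Waiting times: 100=4, 101=10, 102=9, 103=8
Average waiting = (4+10+9+8) / 4 = 31/4 = 7.75

7.75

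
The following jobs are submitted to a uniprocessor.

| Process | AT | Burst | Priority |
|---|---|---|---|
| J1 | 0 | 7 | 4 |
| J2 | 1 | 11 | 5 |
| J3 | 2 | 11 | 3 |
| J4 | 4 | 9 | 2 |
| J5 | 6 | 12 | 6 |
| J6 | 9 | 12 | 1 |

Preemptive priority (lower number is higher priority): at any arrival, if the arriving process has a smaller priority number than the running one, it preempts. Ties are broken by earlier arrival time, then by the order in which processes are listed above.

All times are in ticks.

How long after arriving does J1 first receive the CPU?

0

Gantt: | J1 0-2 | J3 2-4 | J4 4-9 | J6 9-21 | J4 21-25 | J3 25-34 | J1 34-39 | J2 39-50 | J5 50-62 |
Completion: J1=39  J2=50  J3=34  J4=25  J5=62  J6=21
Turnaround (C−A): J1=39  J2=49  J3=32  J4=21  J5=56  J6=12
Response(J1) = first start − arrival = 0 − 0 = 0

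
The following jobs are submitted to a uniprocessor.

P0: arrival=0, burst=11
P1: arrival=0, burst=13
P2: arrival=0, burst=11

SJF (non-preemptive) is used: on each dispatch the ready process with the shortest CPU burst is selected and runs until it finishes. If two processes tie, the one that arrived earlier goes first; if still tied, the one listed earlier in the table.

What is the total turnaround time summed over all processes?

Gantt: | P0 0-11 | P2 11-22 | P1 22-35 |
Completion: P0=11  P1=35  P2=22
Turnaround (C−A): P0=11  P1=35  P2=22
Turnaround = completion − arrival: P0=11, P1=35, P2=22
Total turnaround = 11 + 35 + 22 = 68

68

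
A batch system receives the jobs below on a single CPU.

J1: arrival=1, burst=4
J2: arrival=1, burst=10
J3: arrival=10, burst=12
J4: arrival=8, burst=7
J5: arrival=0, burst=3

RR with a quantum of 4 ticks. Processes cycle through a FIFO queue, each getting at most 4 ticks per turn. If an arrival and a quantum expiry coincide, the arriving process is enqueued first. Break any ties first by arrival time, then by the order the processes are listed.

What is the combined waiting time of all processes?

Schedule: | J5 0-3 | J1 3-7 | J2 7-11 | J4 11-15 | J3 15-19 | J2 19-23 | J4 23-26 | J3 26-30 | J2 30-32 | J3 32-36 |
Completion: J1=7  J2=32  J3=36  J4=26  J5=3
Turnaround (C−A): J1=6  J2=31  J3=26  J4=18  J5=3
Waiting = turnaround − burst: J1=2, J2=21, J3=14, J4=11, J5=0
Total waiting = 2 + 21 + 14 + 11 + 0 = 48

48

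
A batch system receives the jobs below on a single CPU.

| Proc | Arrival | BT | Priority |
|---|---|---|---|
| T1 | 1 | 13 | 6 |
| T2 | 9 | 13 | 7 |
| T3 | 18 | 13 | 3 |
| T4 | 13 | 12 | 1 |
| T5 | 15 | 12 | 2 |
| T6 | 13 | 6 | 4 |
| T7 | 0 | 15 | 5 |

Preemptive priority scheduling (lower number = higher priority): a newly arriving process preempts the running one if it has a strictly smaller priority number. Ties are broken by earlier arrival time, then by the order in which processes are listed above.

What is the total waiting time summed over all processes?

Timeline: | T7 0-13 | T4 13-25 | T5 25-37 | T3 37-50 | T6 50-56 | T7 56-58 | T1 58-71 | T2 71-84 |
Completion: T1=71  T2=84  T3=50  T4=25  T5=37  T6=56  T7=58
Turnaround (C−A): T1=70  T2=75  T3=32  T4=12  T5=22  T6=43  T7=58
Waiting = turnaround − burst: T1=57, T2=62, T3=19, T4=0, T5=10, T6=37, T7=43
Total waiting = 57 + 62 + 19 + 0 + 10 + 37 + 43 = 228

228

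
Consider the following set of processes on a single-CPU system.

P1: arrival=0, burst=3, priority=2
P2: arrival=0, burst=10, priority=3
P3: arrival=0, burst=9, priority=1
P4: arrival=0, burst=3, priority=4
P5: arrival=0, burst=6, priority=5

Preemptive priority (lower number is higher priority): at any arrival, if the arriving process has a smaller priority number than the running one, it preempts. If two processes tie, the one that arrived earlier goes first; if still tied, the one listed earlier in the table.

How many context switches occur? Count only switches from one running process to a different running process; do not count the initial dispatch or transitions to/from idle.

Schedule: | P3 0-9 | P1 9-12 | P2 12-22 | P4 22-25 | P5 25-31 |
Completion: P1=12  P2=22  P3=9  P4=25  P5=31

4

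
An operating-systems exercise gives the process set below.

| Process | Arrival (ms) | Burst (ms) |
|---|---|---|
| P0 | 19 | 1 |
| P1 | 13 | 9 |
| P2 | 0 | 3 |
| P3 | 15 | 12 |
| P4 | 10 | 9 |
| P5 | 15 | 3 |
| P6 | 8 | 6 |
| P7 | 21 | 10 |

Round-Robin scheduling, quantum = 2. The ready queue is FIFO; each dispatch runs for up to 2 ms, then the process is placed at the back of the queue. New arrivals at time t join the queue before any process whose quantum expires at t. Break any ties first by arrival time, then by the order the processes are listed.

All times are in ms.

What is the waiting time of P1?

28

Schedule: | P2 0-3 | idle 3-8 | P6 8-10 | P4 10-12 | P6 12-14 | P4 14-16 | P1 16-18 | P6 18-20 | P3 20-22 | P5 22-24 | P4 24-26 | P1 26-28 | P0 28-29 | P7 29-31 | P3 31-33 | P5 33-34 | P4 34-36 | P1 36-38 | P7 38-40 | P3 40-42 | P4 42-43 | P1 43-45 | P7 45-47 | P3 47-49 | P1 49-50 | P7 50-52 | P3 52-54 | P7 54-56 | P3 56-58 |
Completion: P0=29  P1=50  P2=3  P3=58  P4=43  P5=34  P6=20  P7=56
Turnaround (C−A): P0=10  P1=37  P2=3  P3=43  P4=33  P5=19  P6=12  P7=35
Waiting(P1) = turnaround − burst = 37 − 9 = 28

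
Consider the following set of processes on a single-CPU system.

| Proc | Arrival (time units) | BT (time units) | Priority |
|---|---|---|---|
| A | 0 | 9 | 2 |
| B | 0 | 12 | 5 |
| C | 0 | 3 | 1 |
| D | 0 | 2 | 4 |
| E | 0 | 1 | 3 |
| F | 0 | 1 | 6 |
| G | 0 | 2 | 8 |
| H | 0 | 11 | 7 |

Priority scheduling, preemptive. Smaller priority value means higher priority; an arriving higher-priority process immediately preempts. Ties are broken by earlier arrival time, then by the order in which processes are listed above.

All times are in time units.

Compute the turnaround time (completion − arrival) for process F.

28

Timeline: | C 0-3 | A 3-12 | E 12-13 | D 13-15 | B 15-27 | F 27-28 | H 28-39 | G 39-41 |
Completion: A=12  B=27  C=3  D=15  E=13  F=28  G=41  H=39
Turnaround (C−A): A=12  B=27  C=3  D=15  E=13  F=28  G=41  H=39
Turnaround(F) = completion − arrival = 28 − 0 = 28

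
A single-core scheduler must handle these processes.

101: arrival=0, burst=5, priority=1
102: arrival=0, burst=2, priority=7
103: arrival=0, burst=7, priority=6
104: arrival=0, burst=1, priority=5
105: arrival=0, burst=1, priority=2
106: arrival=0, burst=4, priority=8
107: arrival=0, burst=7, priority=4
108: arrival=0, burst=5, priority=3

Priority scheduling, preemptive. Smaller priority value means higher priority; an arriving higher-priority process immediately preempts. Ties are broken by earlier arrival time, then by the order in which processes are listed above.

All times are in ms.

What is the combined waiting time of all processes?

113

Schedule: | 101 0-5 | 105 5-6 | 108 6-11 | 107 11-18 | 104 18-19 | 103 19-26 | 102 26-28 | 106 28-32 |
Completion: 101=5  102=28  103=26  104=19  105=6  106=32  107=18  108=11
Waiting = turnaround − burst: 101=0, 102=26, 103=19, 104=18, 105=5, 106=28, 107=11, 108=6
Total waiting = 0 + 26 + 19 + 18 + 5 + 28 + 11 + 6 = 113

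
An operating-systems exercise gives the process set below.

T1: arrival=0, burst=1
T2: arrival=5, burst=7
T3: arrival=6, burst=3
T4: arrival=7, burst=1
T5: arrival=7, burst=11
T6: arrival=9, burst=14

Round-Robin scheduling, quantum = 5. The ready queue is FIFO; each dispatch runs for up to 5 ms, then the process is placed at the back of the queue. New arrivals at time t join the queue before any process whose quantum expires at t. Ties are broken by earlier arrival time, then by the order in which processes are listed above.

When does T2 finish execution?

Schedule: | T1 0-1 | idle 1-5 | T2 5-10 | T3 10-13 | T4 13-14 | T5 14-19 | T6 19-24 | T2 24-26 | T5 26-31 | T6 31-36 | T5 36-37 | T6 37-41 |
Completion: T1=1  T2=26  T3=13  T4=14  T5=37  T6=41
Turnaround (C−A): T1=1  T2=21  T3=7  T4=7  T5=30  T6=32

26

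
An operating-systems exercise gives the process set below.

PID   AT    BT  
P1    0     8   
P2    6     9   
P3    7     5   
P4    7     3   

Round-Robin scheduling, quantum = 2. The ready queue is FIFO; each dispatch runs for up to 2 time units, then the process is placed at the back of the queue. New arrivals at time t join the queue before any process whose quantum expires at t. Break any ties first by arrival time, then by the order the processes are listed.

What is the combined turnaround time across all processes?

56

Gantt: | P1 0-6 | P2 6-8 | P1 8-10 | P3 10-12 | P4 12-14 | P2 14-16 | P3 16-18 | P4 18-19 | P2 19-21 | P3 21-22 | P2 22-25 |
Completion: P1=10  P2=25  P3=22  P4=19
Turnaround (C−A): P1=10  P2=19  P3=15  P4=12
Turnaround = completion − arrival: P1=10, P2=19, P3=15, P4=12
Total turnaround = 10 + 19 + 15 + 12 = 56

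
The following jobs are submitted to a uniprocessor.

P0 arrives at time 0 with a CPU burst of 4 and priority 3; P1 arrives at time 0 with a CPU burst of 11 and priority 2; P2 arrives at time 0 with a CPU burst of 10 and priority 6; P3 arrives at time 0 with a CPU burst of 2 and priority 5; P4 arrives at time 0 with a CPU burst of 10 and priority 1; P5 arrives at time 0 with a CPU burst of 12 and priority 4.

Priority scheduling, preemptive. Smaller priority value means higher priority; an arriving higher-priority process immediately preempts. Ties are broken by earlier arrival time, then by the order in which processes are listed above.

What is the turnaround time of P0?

Gantt: | P4 0-10 | P1 10-21 | P0 21-25 | P5 25-37 | P3 37-39 | P2 39-49 |
Completion: P0=25  P1=21  P2=49  P3=39  P4=10  P5=37
Turnaround(P0) = completion − arrival = 25 − 0 = 25

25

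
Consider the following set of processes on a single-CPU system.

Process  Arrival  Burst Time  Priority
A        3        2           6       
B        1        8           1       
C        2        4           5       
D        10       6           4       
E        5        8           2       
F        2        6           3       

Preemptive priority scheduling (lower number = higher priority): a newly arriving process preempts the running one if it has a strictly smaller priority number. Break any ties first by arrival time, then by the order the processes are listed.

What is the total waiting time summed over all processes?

Gantt: | idle 0-1 | B 1-9 | E 9-17 | F 17-23 | D 23-29 | C 29-33 | A 33-35 |
Completion: A=35  B=9  C=33  D=29  E=17  F=23
Waiting = turnaround − burst: A=30, B=0, C=27, D=13, E=4, F=15
Total waiting = 30 + 0 + 27 + 13 + 4 + 15 = 89

89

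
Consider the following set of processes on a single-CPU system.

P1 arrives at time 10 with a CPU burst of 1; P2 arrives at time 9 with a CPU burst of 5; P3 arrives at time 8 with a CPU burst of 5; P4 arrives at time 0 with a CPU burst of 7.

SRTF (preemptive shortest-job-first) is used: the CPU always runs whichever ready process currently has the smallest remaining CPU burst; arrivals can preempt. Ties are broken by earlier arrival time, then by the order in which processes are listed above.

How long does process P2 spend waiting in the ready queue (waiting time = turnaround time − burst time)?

Gantt: | P4 0-7 | idle 7-8 | P3 8-10 | P1 10-11 | P3 11-14 | P2 14-19 |
Completion: P1=11  P2=19  P3=14  P4=7
Waiting(P2) = turnaround − burst = 10 − 5 = 5

5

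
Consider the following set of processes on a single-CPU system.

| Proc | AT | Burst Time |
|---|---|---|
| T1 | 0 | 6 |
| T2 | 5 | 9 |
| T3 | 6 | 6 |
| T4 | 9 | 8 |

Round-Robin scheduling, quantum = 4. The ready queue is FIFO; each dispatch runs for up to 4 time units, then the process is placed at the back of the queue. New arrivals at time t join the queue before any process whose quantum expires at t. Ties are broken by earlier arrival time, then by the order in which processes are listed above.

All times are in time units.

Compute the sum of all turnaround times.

Schedule: | T1 0-6 | T2 6-10 | T3 10-14 | T4 14-18 | T2 18-22 | T3 22-24 | T4 24-28 | T2 28-29 |
Completion: T1=6  T2=29  T3=24  T4=28
Turnaround = completion − arrival: T1=6, T2=24, T3=18, T4=19
Total turnaround = 6 + 24 + 18 + 19 = 67

67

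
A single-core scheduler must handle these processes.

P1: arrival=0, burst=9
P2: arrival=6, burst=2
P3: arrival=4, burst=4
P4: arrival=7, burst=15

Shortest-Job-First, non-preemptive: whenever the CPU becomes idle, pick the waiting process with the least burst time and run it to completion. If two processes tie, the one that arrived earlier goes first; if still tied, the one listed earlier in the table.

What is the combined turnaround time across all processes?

Timeline: | P1 0-9 | P2 9-11 | P3 11-15 | P4 15-30 |
Completion: P1=9  P2=11  P3=15  P4=30
Turnaround (C−A): P1=9  P2=5  P3=11  P4=23
Turnaround = completion − arrival: P1=9, P2=5, P3=11, P4=23
Total turnaround = 9 + 5 + 11 + 23 = 48

48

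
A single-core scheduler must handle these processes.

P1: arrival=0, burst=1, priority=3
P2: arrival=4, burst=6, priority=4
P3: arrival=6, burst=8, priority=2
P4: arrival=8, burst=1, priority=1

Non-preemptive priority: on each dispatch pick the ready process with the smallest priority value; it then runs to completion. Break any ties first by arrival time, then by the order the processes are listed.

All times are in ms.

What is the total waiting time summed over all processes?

7

Timeline: | P1 0-1 | idle 1-4 | P2 4-10 | P4 10-11 | P3 11-19 |
Completion: P1=1  P2=10  P3=19  P4=11
Waiting = turnaround − burst: P1=0, P2=0, P3=5, P4=2
Total waiting = 0 + 0 + 5 + 2 = 7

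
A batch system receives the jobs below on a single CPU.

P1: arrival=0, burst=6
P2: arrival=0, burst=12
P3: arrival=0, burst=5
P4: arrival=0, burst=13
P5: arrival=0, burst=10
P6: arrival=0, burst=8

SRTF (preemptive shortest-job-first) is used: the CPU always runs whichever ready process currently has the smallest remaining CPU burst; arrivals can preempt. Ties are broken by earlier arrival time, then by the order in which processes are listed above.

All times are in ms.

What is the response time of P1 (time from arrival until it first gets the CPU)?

Schedule: | P3 0-5 | P1 5-11 | P6 11-19 | P5 19-29 | P2 29-41 | P4 41-54 |
Completion: P1=11  P2=41  P3=5  P4=54  P5=29  P6=19
Turnaround (C−A): P1=11  P2=41  P3=5  P4=54  P5=29  P6=19
Response(P1) = first start − arrival = 5 − 0 = 5

5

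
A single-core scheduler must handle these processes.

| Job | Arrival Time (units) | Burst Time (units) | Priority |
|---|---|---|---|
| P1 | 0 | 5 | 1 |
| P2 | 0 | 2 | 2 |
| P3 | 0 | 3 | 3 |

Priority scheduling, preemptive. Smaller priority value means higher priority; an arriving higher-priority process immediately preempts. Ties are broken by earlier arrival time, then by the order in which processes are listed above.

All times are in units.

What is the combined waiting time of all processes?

12

Schedule: | P1 0-5 | P2 5-7 | P3 7-10 |
Completion: P1=5  P2=7  P3=10
Waiting = turnaround − burst: P1=0, P2=5, P3=7
Total waiting = 0 + 5 + 7 = 12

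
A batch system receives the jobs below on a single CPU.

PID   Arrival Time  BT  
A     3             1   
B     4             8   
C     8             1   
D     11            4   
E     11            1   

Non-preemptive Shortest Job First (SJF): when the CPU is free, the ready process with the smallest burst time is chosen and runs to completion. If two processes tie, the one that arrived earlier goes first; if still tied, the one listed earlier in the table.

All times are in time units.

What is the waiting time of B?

0

Schedule: | idle 0-3 | A 3-4 | B 4-12 | C 12-13 | E 13-14 | D 14-18 |
Completion: A=4  B=12  C=13  D=18  E=14
Turnaround (C−A): A=1  B=8  C=5  D=7  E=3
Waiting(B) = turnaround − burst = 8 − 8 = 0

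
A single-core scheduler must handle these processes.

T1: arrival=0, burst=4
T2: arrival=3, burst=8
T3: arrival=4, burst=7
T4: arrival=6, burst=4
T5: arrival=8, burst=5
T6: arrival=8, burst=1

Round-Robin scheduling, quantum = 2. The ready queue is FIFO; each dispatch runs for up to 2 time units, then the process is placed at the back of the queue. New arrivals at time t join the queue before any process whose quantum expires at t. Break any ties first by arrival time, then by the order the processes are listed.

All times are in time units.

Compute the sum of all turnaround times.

Timeline: | T1 0-4 | T2 4-6 | T3 6-8 | T4 8-10 | T2 10-12 | T5 12-14 | T6 14-15 | T3 15-17 | T4 17-19 | T2 19-21 | T5 21-23 | T3 23-25 | T2 25-27 | T5 27-28 | T3 28-29 |
Completion: T1=4  T2=27  T3=29  T4=19  T5=28  T6=15
Turnaround = completion − arrival: T1=4, T2=24, T3=25, T4=13, T5=20, T6=7
Total turnaround = 4 + 24 + 25 + 13 + 20 + 7 = 93

93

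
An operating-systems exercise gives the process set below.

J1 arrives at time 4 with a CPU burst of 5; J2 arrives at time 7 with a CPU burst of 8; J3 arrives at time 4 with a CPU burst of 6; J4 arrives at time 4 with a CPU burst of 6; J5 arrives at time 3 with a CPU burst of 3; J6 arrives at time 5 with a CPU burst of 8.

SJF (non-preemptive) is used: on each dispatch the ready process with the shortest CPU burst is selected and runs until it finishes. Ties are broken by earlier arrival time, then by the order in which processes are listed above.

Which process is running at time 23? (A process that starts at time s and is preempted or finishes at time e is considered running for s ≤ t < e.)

J6

Gantt: | idle 0-3 | J5 3-6 | J1 6-11 | J3 11-17 | J4 17-23 | J6 23-31 | J2 31-39 |
Completion: J1=11  J2=39  J3=17  J4=23  J5=6  J6=31
Turnaround (C−A): J1=7  J2=32  J3=13  J4=19  J5=3  J6=26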